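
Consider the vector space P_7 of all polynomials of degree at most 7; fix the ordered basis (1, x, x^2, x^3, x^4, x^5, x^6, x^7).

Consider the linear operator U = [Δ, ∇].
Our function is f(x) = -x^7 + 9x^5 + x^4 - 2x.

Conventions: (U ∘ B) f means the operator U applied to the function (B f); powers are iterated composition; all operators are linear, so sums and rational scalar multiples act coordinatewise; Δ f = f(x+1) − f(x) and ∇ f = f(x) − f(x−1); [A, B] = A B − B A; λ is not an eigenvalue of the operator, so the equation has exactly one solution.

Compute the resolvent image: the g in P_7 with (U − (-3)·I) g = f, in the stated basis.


write g with unknown coordinates in the stated basis and equate coefficients in (U − (-3)·I) g = f
solving from the highest basis element down gives g = -(1/3)x^7 + 3x^5 + (1/3)x^4 - (2/3)x
check: U g = 0
so U g − (-3)·g = -x^7 + 9x^5 + x^4 - 2x = f ✓

the result is g(x) = -(1/3)x^7 + 3x^5 + (1/3)x^4 - (2/3)x


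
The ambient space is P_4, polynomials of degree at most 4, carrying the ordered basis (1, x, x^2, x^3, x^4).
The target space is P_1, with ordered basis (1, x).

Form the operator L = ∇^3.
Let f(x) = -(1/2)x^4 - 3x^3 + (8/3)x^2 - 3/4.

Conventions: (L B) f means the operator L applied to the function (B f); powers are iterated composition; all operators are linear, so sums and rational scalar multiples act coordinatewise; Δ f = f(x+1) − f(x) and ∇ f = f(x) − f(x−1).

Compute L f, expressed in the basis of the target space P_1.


∇ f = -2x^3 - 6x^2 + (37/3)x - 31/6
∇ ∇ f = -6x^2 - 6x + 49/3
∇ ∇ ∇ f = -12x

the result is g(x) = -12x


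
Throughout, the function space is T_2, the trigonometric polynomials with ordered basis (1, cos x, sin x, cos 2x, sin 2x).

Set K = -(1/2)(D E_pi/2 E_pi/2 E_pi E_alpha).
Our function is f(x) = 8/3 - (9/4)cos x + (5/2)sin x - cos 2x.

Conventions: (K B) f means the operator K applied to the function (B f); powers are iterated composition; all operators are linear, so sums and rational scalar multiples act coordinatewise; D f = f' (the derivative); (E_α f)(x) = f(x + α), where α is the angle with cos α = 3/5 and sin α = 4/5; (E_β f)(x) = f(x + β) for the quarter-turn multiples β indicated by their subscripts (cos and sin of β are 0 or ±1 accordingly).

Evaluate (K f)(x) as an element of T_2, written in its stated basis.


the result is g(x) = -(33/20)cos x + (13/40)sin x - (24/25)cos 2x + (7/25)sin 2x

E_alpha f = 8/3 + (13/20)cos x + (33/10)sin x + (7/25)cos 2x + (24/25)sin 2x
E_pi E_alpha f = 8/3 - (13/20)cos x - (33/10)sin x + (7/25)cos 2x + (24/25)sin 2x
E_pi/2 (E_pi E_alpha) f = 8/3 - (33/10)cos x + (13/20)sin x - (7/25)cos 2x - (24/25)sin 2x
E_pi/2 E_pi/2 (E_pi E_alpha) f = 8/3 + (13/20)cos x + (33/10)sin x + (7/25)cos 2x + (24/25)sin 2x
D (E_pi/2 E_pi/2) (E_pi E_alpha) f = (33/10)cos x - (13/20)sin x + (48/25)cos 2x - (14/25)sin 2x
(-(1/2)(D E_pi/2 E_pi/2 E_pi E_alpha)) f = -(33/20)cos x + (13/40)sin x - (24/25)cos 2x + (7/25)sin 2x


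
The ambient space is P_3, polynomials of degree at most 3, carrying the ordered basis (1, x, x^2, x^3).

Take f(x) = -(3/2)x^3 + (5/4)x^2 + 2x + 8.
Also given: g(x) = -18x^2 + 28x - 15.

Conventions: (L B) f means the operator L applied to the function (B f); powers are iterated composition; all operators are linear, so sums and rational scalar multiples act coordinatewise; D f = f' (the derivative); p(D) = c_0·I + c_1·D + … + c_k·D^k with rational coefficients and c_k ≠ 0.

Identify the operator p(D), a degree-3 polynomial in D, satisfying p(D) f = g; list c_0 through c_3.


D^0 f = -(3/2)x^3 + (5/4)x^2 + 2x + 8
D^1 f = -(9/2)x^2 + (5/2)x + 2
D^2 f = -9x + 5/2
D^3 f = -9
matching coefficients of g against c_0 f + c_1 Df + … from the top degree down determines the c_i
solution: c_0 = 0, c_1 = 4, c_2 = -2, c_3 = 2

c_0 = 0, c_1 = 4, c_2 = -2, c_3 = 2


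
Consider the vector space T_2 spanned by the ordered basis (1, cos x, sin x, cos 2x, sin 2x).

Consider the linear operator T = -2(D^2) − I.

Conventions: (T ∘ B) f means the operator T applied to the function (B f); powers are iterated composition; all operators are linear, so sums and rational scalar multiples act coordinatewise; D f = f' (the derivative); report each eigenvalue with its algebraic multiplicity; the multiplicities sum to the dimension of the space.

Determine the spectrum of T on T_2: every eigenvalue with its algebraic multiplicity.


image of 1: -1
image of cos x: cos x
image of sin x: sin x
image of cos 2x: 7cos 2x
image of sin 2x: 7sin 2x
the matrix is diagonal; its diagonal is (-1, 1, 1, 7, 7)
for a triangular matrix the eigenvalues are the diagonal entries, with algebraic multiplicity their repetition count

λ = -1 (multiplicity 1), λ = 1 (multiplicity 2), λ = 7 (multiplicity 2)


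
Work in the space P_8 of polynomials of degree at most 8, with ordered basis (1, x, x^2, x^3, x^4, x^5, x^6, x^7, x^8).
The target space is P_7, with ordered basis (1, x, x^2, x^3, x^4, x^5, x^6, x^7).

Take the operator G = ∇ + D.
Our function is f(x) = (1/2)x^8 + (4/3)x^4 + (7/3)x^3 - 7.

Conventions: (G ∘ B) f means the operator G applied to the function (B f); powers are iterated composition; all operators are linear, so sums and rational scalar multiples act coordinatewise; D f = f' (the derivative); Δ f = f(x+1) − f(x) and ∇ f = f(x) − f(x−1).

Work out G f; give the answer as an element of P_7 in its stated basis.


g(x) = 8x^7 - 14x^6 + 28x^5 - 35x^4 + (116/3)x^3 - 8x^2 + (7/3)x + 1/2

∇ f = 4x^7 - 14x^6 + 28x^5 - 35x^4 + (100/3)x^3 - 15x^2 + (7/3)x + 1/2
D f = 4x^7 + (16/3)x^3 + 7x^2
(∇ + D) f = 8x^7 - 14x^6 + 28x^5 - 35x^4 + (116/3)x^3 - 8x^2 + (7/3)x + 1/2


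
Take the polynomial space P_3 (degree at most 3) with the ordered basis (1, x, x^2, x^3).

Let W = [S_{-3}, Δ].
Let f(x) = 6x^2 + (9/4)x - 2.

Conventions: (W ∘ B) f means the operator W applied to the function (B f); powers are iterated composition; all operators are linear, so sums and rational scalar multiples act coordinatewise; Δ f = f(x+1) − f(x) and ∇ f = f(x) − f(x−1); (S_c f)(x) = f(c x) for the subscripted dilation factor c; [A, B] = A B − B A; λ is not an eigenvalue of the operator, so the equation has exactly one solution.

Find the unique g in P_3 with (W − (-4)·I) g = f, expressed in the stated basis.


write g with unknown coordinates in the stated basis and equate coefficients in (W − (-4)·I) g = f
solving from the highest basis element down gives g = (3/2)x^2 + (153/16)x - 113/16
check: W g = -36x + 105/4
so W g − (-4)·g = 6x^2 + (9/4)x - 2 = f ✓

the result is g(x) = (3/2)x^2 + (153/16)x - 113/16


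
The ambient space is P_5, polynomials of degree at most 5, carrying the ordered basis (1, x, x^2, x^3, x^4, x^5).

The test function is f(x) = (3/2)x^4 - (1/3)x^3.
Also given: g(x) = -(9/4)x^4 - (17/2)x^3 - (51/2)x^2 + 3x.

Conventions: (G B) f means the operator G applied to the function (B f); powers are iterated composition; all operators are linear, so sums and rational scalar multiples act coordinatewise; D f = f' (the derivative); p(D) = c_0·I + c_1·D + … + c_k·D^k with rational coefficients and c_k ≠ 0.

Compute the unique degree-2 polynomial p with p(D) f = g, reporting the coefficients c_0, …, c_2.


p(D) = -(3/2)·I − (3/2)·D − (3/2)·D^2, i.e. c_0 = -3/2, c_1 = -3/2, c_2 = -3/2

D^0 f = (3/2)x^4 - (1/3)x^3
D^1 f = 6x^3 - x^2
D^2 f = 18x^2 - 2x
matching coefficients of g against c_0 f + c_1 Df + … from the top degree down determines the c_i
solution: c_0 = -3/2, c_1 = -3/2, c_2 = -3/2


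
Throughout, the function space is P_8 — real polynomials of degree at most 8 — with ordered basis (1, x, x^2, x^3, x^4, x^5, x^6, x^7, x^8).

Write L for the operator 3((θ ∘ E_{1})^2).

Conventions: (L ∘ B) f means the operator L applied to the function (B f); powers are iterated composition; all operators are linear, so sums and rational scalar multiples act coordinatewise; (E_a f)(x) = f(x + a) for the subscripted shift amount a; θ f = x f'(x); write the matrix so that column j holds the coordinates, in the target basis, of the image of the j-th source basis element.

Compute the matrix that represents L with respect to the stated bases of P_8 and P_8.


image of 1: 0
image of x: 3x
image of x^2: 12x^2 + 18x
image of x^3: 27x^3 + 90x^2 + 72x
image of x^4: 48x^4 + 252x^3 + 432x^2 + 240x
image of x^5: 75x^5 + 540x^4 + 1440x^3 + 1680x^2 + 720x
image of x^6: 108x^6 + 990x^5 + 3600x^4 + 6480x^3 + 5760x^2 + 2016x
image of x^7: 147x^7 + 1638x^6 + 7560x^5 + 18480x^4 + 25200x^3 + 18144x^2 + 5376x
image of x^8: 192x^8 + 2520x^7 + 14112x^6 + 43680x^5 + 80640x^4 + 88704x^3 + 53760x^2 + 13824x
each image's coordinates form column j of the matrix

the matrix is [[0, 0, 0, 0, 0, 0, 0, 0, 0]; [0, 3, 18, 72, 240, 720, 2016, 5376, 13824]; [0, 0, 12, 90, 432, 1680, 5760, 18144, 53760]; [0, 0, 0, 27, 252, 1440, 6480, 25200, 88704]; [0, 0, 0, 0, 48, 540, 3600, 18480, 80640]; [0, 0, 0, 0, 0, 75, 990, 7560, 43680]; [0, 0, 0, 0, 0, 0, 108, 1638, 14112]; [0, 0, 0, 0, 0, 0, 0, 147, 2520]; [0, 0, 0, 0, 0, 0, 0, 0, 192]] (rows listed top to bottom)


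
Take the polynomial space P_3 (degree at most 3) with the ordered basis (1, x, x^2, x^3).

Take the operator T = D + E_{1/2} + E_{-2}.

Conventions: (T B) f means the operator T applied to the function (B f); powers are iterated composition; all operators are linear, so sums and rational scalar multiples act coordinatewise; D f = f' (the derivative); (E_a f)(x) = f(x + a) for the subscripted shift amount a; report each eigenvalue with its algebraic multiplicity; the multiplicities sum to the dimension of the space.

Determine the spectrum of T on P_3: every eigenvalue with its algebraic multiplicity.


image of 1: 2
image of x: 2x - 1/2
image of x^2: 2x^2 - x + 17/4
image of x^3: 2x^3 - (3/2)x^2 + (51/4)x - 63/8
the matrix is upper triangular; its diagonal is (2, 2, 2, 2)
for a triangular matrix the eigenvalues are the diagonal entries, with algebraic multiplicity their repetition count

λ = 2 (multiplicity 4)


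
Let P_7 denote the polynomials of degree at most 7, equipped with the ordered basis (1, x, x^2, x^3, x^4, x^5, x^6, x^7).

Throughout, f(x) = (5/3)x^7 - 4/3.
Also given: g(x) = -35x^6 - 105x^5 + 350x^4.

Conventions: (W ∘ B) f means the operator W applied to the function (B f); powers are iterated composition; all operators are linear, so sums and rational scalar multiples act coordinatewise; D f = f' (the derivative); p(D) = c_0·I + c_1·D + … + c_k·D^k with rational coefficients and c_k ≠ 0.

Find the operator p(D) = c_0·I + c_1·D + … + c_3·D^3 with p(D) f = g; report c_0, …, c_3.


D^0 f = (5/3)x^7 - 4/3
D^1 f = (35/3)x^6
D^2 f = 70x^5
D^3 f = 350x^4
matching coefficients of g against c_0 f + c_1 Df + … from the top degree down determines the c_i
solution: c_0 = 0, c_1 = -3, c_2 = -3/2, c_3 = 1

c_0 = 0, c_1 = -3, c_2 = -3/2, c_3 = 1


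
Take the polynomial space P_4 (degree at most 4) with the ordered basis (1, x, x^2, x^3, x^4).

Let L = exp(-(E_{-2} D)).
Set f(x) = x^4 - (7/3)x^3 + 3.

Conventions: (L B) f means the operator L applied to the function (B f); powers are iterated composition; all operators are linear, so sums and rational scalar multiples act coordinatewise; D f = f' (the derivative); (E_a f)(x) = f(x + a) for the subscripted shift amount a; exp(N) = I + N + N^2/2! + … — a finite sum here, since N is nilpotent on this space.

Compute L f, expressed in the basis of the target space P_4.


g(x) = x^4 - (19/3)x^3 + 37x^2 - 135x + 643/3

order-1 term: -4x^3 + 31x^2 - 76x + 60
order-2 term: 6x^2 - 55x + 124
order-3 term: -4x + 79/3
order-4 term: 1
the series for exp(-(E_{-2} D)) f terminates at order 4
exp(-(E_{-2} D)) f = x^4 - (19/3)x^3 + 37x^2 - 135x + 643/3


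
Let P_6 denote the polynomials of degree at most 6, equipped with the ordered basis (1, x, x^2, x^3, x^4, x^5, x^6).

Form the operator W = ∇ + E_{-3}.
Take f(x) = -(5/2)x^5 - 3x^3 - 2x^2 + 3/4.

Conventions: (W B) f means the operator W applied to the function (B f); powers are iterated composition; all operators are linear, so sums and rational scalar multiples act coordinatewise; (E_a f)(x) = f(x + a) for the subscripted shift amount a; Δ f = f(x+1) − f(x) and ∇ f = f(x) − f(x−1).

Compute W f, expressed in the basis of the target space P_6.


g(x) = -(5/2)x^5 + 25x^4 - 203x^3 + 666x^2 - 1064x + 2671/4

∇ f = -(25/2)x^4 + 25x^3 - 34x^2 + (35/2)x - 7/2
E_{-3} f = -(5/2)x^5 + (75/2)x^4 - 228x^3 + 700x^2 - (2163/2)x + 2685/4
(∇ + E_{-3}) f = -(5/2)x^5 + 25x^4 - 203x^3 + 666x^2 - 1064x + 2671/4


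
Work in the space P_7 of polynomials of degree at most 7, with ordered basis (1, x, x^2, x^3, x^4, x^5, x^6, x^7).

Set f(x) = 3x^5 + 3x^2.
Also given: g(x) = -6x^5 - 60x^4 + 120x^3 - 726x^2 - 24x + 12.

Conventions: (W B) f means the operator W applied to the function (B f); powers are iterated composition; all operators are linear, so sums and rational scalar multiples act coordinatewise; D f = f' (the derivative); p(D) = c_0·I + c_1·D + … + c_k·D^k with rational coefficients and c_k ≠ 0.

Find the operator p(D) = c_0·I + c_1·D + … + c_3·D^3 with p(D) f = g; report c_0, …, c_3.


D^0 f = 3x^5 + 3x^2
D^1 f = 15x^4 + 6x
D^2 f = 60x^3 + 6
D^3 f = 180x^2
matching coefficients of g against c_0 f + c_1 Df + … from the top degree down determines the c_i
solution: c_0 = -2, c_1 = -4, c_2 = 2, c_3 = -4

p(D) = -2·I − 4·D + 2·D^2 − 4·D^3, i.e. c_0 = -2, c_1 = -4, c_2 = 2, c_3 = -4


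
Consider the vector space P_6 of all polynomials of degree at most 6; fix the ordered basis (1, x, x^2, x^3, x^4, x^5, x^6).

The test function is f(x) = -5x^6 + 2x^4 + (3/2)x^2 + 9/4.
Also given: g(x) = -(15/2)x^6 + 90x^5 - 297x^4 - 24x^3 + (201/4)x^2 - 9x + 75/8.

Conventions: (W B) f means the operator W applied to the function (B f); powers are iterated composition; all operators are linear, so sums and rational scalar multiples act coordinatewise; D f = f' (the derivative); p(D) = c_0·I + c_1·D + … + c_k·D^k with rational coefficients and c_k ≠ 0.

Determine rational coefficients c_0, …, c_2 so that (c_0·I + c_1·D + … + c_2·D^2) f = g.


D^0 f = -5x^6 + 2x^4 + (3/2)x^2 + 9/4
D^1 f = -30x^5 + 8x^3 + 3x
D^2 f = -150x^4 + 24x^2 + 3
matching coefficients of g against c_0 f + c_1 Df + … from the top degree down determines the c_i
solution: c_0 = 3/2, c_1 = -3, c_2 = 2

p(D) = (3/2)·I − 3·D + 2·D^2, i.e. c_0 = 3/2, c_1 = -3, c_2 = 2


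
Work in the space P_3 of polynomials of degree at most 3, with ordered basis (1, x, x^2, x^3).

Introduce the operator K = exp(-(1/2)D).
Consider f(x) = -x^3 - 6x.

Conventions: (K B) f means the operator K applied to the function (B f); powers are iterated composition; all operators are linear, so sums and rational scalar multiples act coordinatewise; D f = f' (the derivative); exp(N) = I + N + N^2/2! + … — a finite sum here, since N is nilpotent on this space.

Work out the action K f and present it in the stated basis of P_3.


the image equals g(x) = -x^3 + (3/2)x^2 - (27/4)x + 25/8

order-1 term: (3/2)x^2 + 3
order-2 term: -(3/4)x
order-3 term: 1/8
the series for exp(-(1/2)D) f terminates at order 3
exp(-(1/2)D) f = -x^3 + (3/2)x^2 - (27/4)x + 25/8


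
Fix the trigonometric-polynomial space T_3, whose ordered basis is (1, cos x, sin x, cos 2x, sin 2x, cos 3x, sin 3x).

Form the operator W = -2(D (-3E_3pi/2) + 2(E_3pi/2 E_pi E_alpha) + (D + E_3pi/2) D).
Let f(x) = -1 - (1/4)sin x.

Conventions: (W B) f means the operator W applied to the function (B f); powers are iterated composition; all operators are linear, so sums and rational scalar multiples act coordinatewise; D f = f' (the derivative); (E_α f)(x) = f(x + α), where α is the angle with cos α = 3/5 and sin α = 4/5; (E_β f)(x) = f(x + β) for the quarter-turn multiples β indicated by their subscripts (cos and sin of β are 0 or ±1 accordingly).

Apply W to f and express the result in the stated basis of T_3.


the result is g(x) = 4 + (3/5)cos x - (23/10)sin x

E_3pi/2 f = -1 + (1/4)cos x
(-3E_3pi/2) f = 3 - (3/4)cos x
D (-3E_3pi/2) f = (3/4)sin x
E_alpha f = -1 - (1/5)cos x - (3/20)sin x
E_pi E_alpha f = -1 + (1/5)cos x + (3/20)sin x
E_3pi/2 E_pi E_alpha f = -1 - (3/20)cos x + (1/5)sin x
(2(E_3pi/2 E_pi E_alpha)) f = -2 - (3/10)cos x + (2/5)sin x
D f = -(1/4)cos x
D D f = (1/4)sin x
E_3pi/2 D f = -(1/4)sin x
(D + E_3pi/2) D f = 0
(D (-3E_3pi/2) + 2(E_3pi/2 E_pi E_alpha) + (D + E_3pi/2) D) f = -2 - (3/10)cos x + (23/20)sin x
(-2(D (-3E_3pi/2) + 2(E_3pi/2 E_pi E_alpha) + (D + E_3pi/2) D)) f = 4 + (3/5)cos x - (23/10)sin x


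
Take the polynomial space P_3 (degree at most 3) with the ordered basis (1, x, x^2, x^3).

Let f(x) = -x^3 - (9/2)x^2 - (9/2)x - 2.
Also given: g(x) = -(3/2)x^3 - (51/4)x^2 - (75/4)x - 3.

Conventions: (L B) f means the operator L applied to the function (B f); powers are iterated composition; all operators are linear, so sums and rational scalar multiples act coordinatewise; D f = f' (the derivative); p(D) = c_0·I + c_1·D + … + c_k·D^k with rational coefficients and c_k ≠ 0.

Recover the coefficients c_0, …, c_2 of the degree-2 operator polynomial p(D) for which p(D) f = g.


D^0 f = -x^3 - (9/2)x^2 - (9/2)x - 2
D^1 f = -3x^2 - 9x - 9/2
D^2 f = -6x - 9
matching coefficients of g against c_0 f + c_1 Df + … from the top degree down determines the c_i
solution: c_0 = 3/2, c_1 = 2, c_2 = -1

c_0 = 3/2, c_1 = 2, c_2 = -1


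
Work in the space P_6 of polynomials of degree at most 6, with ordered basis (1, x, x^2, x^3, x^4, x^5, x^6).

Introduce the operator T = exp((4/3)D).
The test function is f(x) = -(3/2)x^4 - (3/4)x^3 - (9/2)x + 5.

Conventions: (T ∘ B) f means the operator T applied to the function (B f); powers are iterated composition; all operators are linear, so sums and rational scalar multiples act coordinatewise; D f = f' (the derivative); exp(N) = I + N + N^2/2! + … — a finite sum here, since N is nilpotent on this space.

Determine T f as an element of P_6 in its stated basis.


order-1 term: -8x^3 - 3x^2 - 6
order-2 term: -16x^2 - 4x
order-3 term: -(128/9)x - 16/9
order-4 term: -128/27
the series for exp((4/3)D) f terminates at order 4
exp((4/3)D) f = -(3/2)x^4 - (35/4)x^3 - 19x^2 - (409/18)x - 203/27

g(x) = -(3/2)x^4 - (35/4)x^3 - 19x^2 - (409/18)x - 203/27


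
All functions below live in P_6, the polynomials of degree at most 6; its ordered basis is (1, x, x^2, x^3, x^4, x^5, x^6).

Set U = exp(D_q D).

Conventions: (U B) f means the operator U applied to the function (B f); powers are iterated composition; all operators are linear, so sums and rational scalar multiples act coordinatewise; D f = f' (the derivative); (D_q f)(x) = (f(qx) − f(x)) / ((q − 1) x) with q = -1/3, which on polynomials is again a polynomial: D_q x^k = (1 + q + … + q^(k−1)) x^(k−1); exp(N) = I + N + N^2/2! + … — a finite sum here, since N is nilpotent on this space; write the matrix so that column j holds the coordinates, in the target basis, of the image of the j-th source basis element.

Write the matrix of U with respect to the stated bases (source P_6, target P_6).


image of 1: 1
image of x: x
image of x^2: x^2 + 2
image of x^3: x^3 + 2x
image of x^4: x^4 + (28/9)x^2 + 28/9
image of x^5: x^5 + (100/27)x^3 + (100/27)x
image of x^6: x^6 + (122/27)x^4 + (1708/243)x^2 + 3416/729
each image's coordinates form column j of the matrix

the matrix is [[1, 0, 2, 0, 28/9, 0, 3416/729]; [0, 1, 0, 2, 0, 100/27, 0]; [0, 0, 1, 0, 28/9, 0, 1708/243]; [0, 0, 0, 1, 0, 100/27, 0]; [0, 0, 0, 0, 1, 0, 122/27]; [0, 0, 0, 0, 0, 1, 0]; [0, 0, 0, 0, 0, 0, 1]] (rows listed top to bottom)


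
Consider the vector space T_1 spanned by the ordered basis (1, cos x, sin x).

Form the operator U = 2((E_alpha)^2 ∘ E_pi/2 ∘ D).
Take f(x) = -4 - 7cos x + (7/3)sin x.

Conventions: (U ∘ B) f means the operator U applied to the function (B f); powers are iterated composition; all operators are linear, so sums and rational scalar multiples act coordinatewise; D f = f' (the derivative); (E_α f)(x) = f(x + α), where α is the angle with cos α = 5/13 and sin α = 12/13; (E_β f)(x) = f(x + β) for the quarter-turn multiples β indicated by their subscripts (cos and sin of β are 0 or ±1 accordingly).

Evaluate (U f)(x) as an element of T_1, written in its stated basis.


D f = (7/3)cos x + 7sin x
E_pi/2 D f = 7cos x - (7/3)sin x
E_alpha (E_pi/2 ∘ D) f = (7/13)cos x - (287/39)sin x
E_alpha E_alpha (E_pi/2 ∘ D) f = -(1113/169)cos x - (1687/507)sin x
(2((E_alpha)^2 ∘ E_pi/2 ∘ D)) f = -(2226/169)cos x - (3374/507)sin x

g(x) = -(2226/169)cos x - (3374/507)sin x


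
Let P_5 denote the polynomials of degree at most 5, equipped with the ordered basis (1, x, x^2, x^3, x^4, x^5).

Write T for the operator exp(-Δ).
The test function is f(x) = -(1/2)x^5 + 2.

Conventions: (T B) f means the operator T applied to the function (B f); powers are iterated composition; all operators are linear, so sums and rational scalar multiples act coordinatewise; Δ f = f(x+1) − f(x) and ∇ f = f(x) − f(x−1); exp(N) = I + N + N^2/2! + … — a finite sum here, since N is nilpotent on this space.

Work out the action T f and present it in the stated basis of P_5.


the result is g(x) = -(1/2)x^5 + (5/2)x^4 - 5x^2 - (5/2)x + 3

order-1 term: (5/2)x^4 + 5x^3 + 5x^2 + (5/2)x + 1/2
order-2 term: -5x^3 - 15x^2 - (35/2)x - 15/2
order-3 term: 5x^2 + 15x + 25/2
order-4 term: -(5/2)x - 5
order-5 term: 1/2
the series for exp(-Δ) f terminates at order 5
exp(-Δ) f = -(1/2)x^5 + (5/2)x^4 - 5x^2 - (5/2)x + 3


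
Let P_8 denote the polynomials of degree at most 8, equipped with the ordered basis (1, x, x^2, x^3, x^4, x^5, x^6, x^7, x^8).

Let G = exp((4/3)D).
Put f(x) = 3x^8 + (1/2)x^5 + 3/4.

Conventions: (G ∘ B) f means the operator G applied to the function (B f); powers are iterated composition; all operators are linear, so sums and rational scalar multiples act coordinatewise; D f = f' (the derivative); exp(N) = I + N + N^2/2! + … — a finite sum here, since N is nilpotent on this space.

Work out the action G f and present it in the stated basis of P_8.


the result is g(x) = 3x^8 + 32x^7 + (448/3)x^6 + (7177/18)x^5 + (18010/27)x^4 + (58064/81)x^3 + (117568/243)x^2 + (136832/729)x + 287137/8748

order-1 term: 32x^7 + (10/3)x^4
order-2 term: (448/3)x^6 + (80/9)x^3
order-3 term: (3584/9)x^5 + (320/27)x^2
order-4 term: (17920/27)x^4 + (640/81)x
order-5 term: (57344/81)x^3 + 512/243
order-6 term: (114688/243)x^2
order-7 term: (131072/729)x
order-8 term: 65536/2187
the series for exp((4/3)D) f terminates at order 8
exp((4/3)D) f = 3x^8 + 32x^7 + (448/3)x^6 + (7177/18)x^5 + (18010/27)x^4 + (58064/81)x^3 + (117568/243)x^2 + (136832/729)x + 287137/8748


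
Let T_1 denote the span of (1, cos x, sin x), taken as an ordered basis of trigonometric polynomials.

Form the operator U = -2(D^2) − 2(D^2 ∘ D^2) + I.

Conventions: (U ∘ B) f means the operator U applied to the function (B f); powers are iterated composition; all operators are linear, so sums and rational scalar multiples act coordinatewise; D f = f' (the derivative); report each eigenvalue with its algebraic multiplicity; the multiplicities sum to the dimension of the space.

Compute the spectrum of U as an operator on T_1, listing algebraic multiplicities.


image of 1: 1
image of cos x: cos x
image of sin x: sin x
the matrix is diagonal; its diagonal is (1, 1, 1)
for a triangular matrix the eigenvalues are the diagonal entries, with algebraic multiplicity their repetition count

λ = 1 (multiplicity 3)


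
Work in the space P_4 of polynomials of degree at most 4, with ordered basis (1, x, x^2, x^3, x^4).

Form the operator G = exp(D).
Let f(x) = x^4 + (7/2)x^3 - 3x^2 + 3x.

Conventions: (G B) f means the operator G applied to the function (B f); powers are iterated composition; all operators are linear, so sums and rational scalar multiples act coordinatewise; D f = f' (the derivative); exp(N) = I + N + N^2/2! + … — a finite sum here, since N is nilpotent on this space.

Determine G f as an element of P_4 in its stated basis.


the image equals g(x) = x^4 + (15/2)x^3 + (27/2)x^2 + (23/2)x + 9/2

order-1 term: 4x^3 + (21/2)x^2 - 6x + 3
order-2 term: 6x^2 + (21/2)x - 3
order-3 term: 4x + 7/2
order-4 term: 1
the series for exp(D) f terminates at order 4
exp(D) f = x^4 + (15/2)x^3 + (27/2)x^2 + (23/2)x + 9/2


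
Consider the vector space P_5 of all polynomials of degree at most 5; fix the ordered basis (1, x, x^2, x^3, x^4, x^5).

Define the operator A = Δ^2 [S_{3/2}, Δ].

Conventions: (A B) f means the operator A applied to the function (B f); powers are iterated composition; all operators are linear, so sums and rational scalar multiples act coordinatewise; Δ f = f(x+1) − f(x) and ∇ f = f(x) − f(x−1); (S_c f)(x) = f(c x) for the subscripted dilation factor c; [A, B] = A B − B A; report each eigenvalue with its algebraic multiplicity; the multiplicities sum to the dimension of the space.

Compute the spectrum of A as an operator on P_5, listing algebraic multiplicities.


image of 1: 0
image of x: 0
image of x^2: 0
image of x^3: -27/4
image of x^4: -(81/2)x - 297/4
image of x^5: -(1215/8)x^2 - (4455/8)x - 8595/16
the matrix is upper triangular; its diagonal is (0, 0, 0, 0, 0, 0)
for a triangular matrix the eigenvalues are the diagonal entries, with algebraic multiplicity their repetition count

λ = 0 (multiplicity 6)


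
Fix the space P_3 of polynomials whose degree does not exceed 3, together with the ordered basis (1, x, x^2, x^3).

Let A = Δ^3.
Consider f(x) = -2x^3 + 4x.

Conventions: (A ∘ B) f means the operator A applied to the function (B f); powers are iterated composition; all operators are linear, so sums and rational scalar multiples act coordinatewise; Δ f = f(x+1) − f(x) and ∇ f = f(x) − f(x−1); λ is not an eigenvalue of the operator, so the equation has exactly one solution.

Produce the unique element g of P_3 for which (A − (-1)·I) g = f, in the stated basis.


the result is g(x) = -2x^3 + 4x + 12

write g with unknown coordinates in the stated basis and equate coefficients in (A − (-1)·I) g = f
solving from the highest basis element down gives g = -2x^3 + 4x + 12
check: A g = -12
so A g − (-1)·g = -2x^3 + 4x = f ✓


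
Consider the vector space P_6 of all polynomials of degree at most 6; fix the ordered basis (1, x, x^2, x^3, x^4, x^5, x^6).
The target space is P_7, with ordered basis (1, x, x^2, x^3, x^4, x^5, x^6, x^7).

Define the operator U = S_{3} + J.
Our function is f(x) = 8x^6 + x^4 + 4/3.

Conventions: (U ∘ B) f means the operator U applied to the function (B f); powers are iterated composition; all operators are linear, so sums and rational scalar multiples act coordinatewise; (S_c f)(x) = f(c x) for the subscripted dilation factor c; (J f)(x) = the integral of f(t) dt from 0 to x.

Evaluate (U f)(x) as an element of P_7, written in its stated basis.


g(x) = (8/7)x^7 + 5832x^6 + (1/5)x^5 + 81x^4 + (4/3)x + 4/3

S_{3} f = 5832x^6 + 81x^4 + 4/3
J f = (8/7)x^7 + (1/5)x^5 + (4/3)x
(S_{3} + J) f = (8/7)x^7 + 5832x^6 + (1/5)x^5 + 81x^4 + (4/3)x + 4/3


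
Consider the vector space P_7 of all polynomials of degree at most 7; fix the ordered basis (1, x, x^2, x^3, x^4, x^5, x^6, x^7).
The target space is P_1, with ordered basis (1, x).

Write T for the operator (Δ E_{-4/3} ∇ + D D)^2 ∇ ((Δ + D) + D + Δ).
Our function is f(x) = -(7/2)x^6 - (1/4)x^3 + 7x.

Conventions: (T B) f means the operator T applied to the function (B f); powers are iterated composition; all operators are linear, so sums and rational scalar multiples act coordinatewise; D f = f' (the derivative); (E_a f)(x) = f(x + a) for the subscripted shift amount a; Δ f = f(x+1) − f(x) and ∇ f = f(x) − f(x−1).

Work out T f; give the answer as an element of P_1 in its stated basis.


the result is g(x) = -40320

Δ f = -21x^5 - (105/2)x^4 - 70x^3 - (213/4)x^2 - (87/4)x + 13/4
D f = -21x^5 - (3/4)x^2 + 7
(Δ + D) f = -42x^5 - (105/2)x^4 - 70x^3 - 54x^2 - (87/4)x + 41/4
D f = -21x^5 - (3/4)x^2 + 7
Δ f = -21x^5 - (105/2)x^4 - 70x^3 - (213/4)x^2 - (87/4)x + 13/4
((Δ + D) + D + Δ) f = -84x^5 - 105x^4 - 140x^3 - 108x^2 - (87/2)x + 41/2
∇ ((Δ + D) + D + Δ) f = -420x^4 + 420x^3 - 630x^2 + 204x - 109/2
∇ (∇ ((Δ + D) + D + Δ)) f = -1680x^3 + 3780x^2 - 4200x + 1674
E_{-4/3} ∇ (∇ ((Δ + D) + D + Δ)) f = -1680x^3 + 10500x^2 - 23240x + 161786/9
Δ E_{-4/3} ∇ (∇ ((Δ + D) + D + Δ)) f = -5040x^2 + 15960x - 14420
D (∇ ((Δ + D) + D + Δ)) f = -1680x^3 + 1260x^2 - 1260x + 204
D D (∇ ((Δ + D) + D + Δ)) f = -5040x^2 + 2520x - 1260
(Δ E_{-4/3} ∇ + D D) (∇ ((Δ + D) + D + Δ)) f = -10080x^2 + 18480x - 15680
∇ (Δ E_{-4/3} ∇ + D D) (∇ ((Δ + D) + D + Δ)) f = -20160x + 28560
E_{-4/3} ∇ (Δ E_{-4/3} ∇ + D D) (∇ ((Δ + D) + D + Δ)) f = -20160x + 55440
Δ E_{-4/3} ∇ (Δ E_{-4/3} ∇ + D D) (∇ ((Δ + D) + D + Δ)) f = -20160
D (Δ E_{-4/3} ∇ + D D) (∇ ((Δ + D) + D + Δ)) f = -20160x + 18480
D D (Δ E_{-4/3} ∇ + D D) (∇ ((Δ + D) + D + Δ)) f = -20160
(Δ E_{-4/3} ∇ + D D) (Δ E_{-4/3} ∇ + D D) (∇ ((Δ + D) + D + Δ)) f = -40320


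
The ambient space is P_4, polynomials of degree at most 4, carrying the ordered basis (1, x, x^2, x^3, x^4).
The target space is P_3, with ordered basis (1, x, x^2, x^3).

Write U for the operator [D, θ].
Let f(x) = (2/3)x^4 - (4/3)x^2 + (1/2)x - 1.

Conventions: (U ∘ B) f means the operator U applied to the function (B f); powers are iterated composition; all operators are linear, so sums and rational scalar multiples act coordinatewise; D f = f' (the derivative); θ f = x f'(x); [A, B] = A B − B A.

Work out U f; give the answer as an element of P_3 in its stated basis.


g(x) = (8/3)x^3 - (8/3)x + 1/2

θ f = (8/3)x^4 - (8/3)x^2 + (1/2)x
D θ f = (32/3)x^3 - (16/3)x + 1/2
D f = (8/3)x^3 - (8/3)x + 1/2
θ D f = 8x^3 - (8/3)x
[D, θ] f = (8/3)x^3 - (8/3)x + 1/2


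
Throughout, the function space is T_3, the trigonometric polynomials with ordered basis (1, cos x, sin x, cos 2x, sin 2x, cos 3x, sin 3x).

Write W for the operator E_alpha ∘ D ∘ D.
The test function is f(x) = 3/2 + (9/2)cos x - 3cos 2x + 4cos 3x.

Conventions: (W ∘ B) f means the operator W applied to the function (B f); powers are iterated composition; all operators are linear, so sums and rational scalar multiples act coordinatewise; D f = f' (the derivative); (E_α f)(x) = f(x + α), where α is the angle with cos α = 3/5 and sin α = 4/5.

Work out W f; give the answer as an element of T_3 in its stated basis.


D f = -(9/2)sin x + 6sin 2x - 12sin 3x
D D f = -(9/2)cos x + 12cos 2x - 36cos 3x
E_alpha D D f = -(27/10)cos x + (18/5)sin x - (84/25)cos 2x - (288/25)sin 2x + (4212/125)cos 3x + (1584/125)sin 3x

the result is g(x) = -(27/10)cos x + (18/5)sin x - (84/25)cos 2x - (288/25)sin 2x + (4212/125)cos 3x + (1584/125)sin 3x


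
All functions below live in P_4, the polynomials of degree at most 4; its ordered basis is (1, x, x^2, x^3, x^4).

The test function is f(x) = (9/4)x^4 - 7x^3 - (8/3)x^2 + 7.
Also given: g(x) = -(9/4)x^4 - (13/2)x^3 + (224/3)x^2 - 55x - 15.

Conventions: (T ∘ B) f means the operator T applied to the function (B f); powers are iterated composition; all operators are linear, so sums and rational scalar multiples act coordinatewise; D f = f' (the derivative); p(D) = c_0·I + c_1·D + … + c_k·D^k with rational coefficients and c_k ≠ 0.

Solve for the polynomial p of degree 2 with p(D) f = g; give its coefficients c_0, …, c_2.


c_0 = -1, c_1 = -3/2, c_2 = 3/2

D^0 f = (9/4)x^4 - 7x^3 - (8/3)x^2 + 7
D^1 f = 9x^3 - 21x^2 - (16/3)x
D^2 f = 27x^2 - 42x - 16/3
matching coefficients of g against c_0 f + c_1 Df + … from the top degree down determines the c_i
solution: c_0 = -1, c_1 = -3/2, c_2 = 3/2


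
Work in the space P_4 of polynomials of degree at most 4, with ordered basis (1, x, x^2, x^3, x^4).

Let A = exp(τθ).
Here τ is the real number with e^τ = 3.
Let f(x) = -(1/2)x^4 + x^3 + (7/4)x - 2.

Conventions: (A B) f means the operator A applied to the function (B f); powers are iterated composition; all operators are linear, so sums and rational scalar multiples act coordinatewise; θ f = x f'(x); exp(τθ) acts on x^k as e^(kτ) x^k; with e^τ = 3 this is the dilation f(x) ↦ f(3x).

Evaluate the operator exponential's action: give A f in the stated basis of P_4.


exp(τθ) x^k = e^(kτ) x^k; with e^τ = 3 this sends x^k to 3^k x^k
x ↦ 3 x
x^3 ↦ 27 x^3
x^4 ↦ 81 x^4
applying this coordinatewise to f: exp(τθ) f = -(81/2)x^4 + 27x^3 + (21/4)x - 2

g(x) = -(81/2)x^4 + 27x^3 + (21/4)x - 2


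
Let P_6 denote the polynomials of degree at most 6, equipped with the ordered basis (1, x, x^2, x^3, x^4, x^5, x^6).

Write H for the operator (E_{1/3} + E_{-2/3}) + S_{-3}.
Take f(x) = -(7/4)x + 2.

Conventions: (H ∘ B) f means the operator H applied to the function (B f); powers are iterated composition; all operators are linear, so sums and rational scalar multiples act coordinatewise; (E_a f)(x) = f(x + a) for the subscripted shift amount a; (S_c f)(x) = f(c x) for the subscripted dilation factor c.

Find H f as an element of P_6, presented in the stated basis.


g(x) = (7/4)x + 79/12

E_{1/3} f = -(7/4)x + 17/12
E_{-2/3} f = -(7/4)x + 19/6
(E_{1/3} + E_{-2/3}) f = -(7/2)x + 55/12
S_{-3} f = (21/4)x + 2
((E_{1/3} + E_{-2/3}) + S_{-3}) f = (7/4)x + 79/12


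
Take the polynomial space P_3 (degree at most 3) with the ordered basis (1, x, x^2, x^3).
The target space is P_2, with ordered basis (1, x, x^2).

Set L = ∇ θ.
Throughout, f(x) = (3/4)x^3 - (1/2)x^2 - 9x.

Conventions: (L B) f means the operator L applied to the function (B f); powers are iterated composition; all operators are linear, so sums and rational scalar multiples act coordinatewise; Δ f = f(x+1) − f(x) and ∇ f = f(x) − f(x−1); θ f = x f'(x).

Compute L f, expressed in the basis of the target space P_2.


g(x) = (27/4)x^2 - (35/4)x - 23/4

θ f = (9/4)x^3 - x^2 - 9x
∇ θ f = (27/4)x^2 - (35/4)x - 23/4


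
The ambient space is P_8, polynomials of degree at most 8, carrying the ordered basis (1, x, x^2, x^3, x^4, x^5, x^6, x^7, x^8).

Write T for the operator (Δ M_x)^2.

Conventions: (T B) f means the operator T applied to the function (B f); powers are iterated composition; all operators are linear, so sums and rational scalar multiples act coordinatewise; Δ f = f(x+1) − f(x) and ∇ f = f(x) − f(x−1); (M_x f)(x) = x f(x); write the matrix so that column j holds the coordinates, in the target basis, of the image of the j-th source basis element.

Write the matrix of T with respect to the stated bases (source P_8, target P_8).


image of 1: 1
image of x: 4x + 3
image of x^2: 9x^2 + 15x + 7
image of x^3: 16x^3 + 42x^2 + 42x + 15
image of x^4: 25x^4 + 90x^3 + 140x^2 + 105x + 31
image of x^5: 36x^5 + 165x^4 + 350x^3 + 405x^2 + 248x + 63
image of x^6: 49x^6 + 273x^5 + 735x^4 + 1155x^3 + 1085x^2 + 567x + 127
image of x^7: 64x^7 + 420x^6 + 1372x^5 + 2730x^4 + 3472x^3 + 2772x^2 + 1270x + 255
image of x^8: 81x^8 + 612x^7 + 2352x^6 + 5670x^5 + 9114x^4 + 9828x^3 + 6858x^2 + 2805x + 511
each image's coordinates form column j of the matrix

the matrix is [[1, 3, 7, 15, 31, 63, 127, 255, 511]; [0, 4, 15, 42, 105, 248, 567, 1270, 2805]; [0, 0, 9, 42, 140, 405, 1085, 2772, 6858]; [0, 0, 0, 16, 90, 350, 1155, 3472, 9828]; [0, 0, 0, 0, 25, 165, 735, 2730, 9114]; [0, 0, 0, 0, 0, 36, 273, 1372, 5670]; [0, 0, 0, 0, 0, 0, 49, 420, 2352]; [0, 0, 0, 0, 0, 0, 0, 64, 612]; [0, 0, 0, 0, 0, 0, 0, 0, 81]] (rows listed top to bottom)


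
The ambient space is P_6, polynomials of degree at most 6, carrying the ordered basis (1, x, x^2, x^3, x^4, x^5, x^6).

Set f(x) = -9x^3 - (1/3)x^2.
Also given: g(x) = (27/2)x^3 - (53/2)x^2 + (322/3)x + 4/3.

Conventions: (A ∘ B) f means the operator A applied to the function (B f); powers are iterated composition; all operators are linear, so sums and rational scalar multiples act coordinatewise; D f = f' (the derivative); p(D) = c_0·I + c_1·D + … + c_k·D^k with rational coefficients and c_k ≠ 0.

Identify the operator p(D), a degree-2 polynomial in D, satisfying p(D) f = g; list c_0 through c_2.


D^0 f = -9x^3 - (1/3)x^2
D^1 f = -27x^2 - (2/3)x
D^2 f = -54x - 2/3
matching coefficients of g against c_0 f + c_1 Df + … from the top degree down determines the c_i
solution: c_0 = -3/2, c_1 = 1, c_2 = -2

c_0 = -3/2, c_1 = 1, c_2 = -2


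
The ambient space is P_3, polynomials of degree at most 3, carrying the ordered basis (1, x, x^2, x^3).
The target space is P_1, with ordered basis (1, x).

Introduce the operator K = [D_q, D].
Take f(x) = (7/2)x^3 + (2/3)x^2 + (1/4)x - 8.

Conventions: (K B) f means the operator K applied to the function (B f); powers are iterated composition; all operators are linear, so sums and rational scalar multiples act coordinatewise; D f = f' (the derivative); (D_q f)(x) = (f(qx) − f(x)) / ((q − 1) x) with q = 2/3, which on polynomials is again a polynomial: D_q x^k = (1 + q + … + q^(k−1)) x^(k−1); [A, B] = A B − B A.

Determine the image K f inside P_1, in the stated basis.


D f = (21/2)x^2 + (4/3)x + 1/4
D_q D f = (35/2)x + 4/3
D_q f = (133/18)x^2 + (10/9)x + 1/4
D D_q f = (133/9)x + 10/9
[D_q, D] f = (49/18)x + 2/9

the result is g(x) = (49/18)x + 2/9


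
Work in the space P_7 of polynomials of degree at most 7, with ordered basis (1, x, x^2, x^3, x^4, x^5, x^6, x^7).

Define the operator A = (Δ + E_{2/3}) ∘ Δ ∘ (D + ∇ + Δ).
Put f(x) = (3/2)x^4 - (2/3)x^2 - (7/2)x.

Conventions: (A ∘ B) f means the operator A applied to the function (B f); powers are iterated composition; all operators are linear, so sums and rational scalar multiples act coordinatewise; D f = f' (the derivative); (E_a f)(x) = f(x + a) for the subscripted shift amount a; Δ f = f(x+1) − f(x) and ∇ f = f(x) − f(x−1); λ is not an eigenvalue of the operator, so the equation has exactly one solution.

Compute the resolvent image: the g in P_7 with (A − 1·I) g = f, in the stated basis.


the result is g(x) = -(3/2)x^4 - (160/3)x^2 - (461/2)x - 518

write g with unknown coordinates in the stated basis and equate coefficients in (A − 1·I) g = f
solving from the highest basis element down gives g = -(3/2)x^4 - (160/3)x^2 - (461/2)x - 518
check: A g = -54x^2 - 234x - 518
so A g − 1·g = (3/2)x^4 - (2/3)x^2 - (7/2)x = f ✓


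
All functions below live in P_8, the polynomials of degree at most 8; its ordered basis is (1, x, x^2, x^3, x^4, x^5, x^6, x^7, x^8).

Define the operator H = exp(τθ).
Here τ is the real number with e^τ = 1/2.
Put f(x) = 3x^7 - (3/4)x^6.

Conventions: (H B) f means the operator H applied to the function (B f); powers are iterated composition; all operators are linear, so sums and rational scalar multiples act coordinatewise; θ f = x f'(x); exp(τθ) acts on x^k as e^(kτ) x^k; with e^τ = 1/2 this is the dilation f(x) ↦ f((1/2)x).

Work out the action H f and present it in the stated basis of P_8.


the image equals g(x) = (3/128)x^7 - (3/256)x^6

exp(τθ) x^k = e^(kτ) x^k; with e^τ = 1/2 this sends x^k to (1/2)^k x^k
x^6 ↦ 1/64 x^6
x^7 ↦ 1/128 x^7
applying this coordinatewise to f: exp(τθ) f = (3/128)x^7 - (3/256)x^6


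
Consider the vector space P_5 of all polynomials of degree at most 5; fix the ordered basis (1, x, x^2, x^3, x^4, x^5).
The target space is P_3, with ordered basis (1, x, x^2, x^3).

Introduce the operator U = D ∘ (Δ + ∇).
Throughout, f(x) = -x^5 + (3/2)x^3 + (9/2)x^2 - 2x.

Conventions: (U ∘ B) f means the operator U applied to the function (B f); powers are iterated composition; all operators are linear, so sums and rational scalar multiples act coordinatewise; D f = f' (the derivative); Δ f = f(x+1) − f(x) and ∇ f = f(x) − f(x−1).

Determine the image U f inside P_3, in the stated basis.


Δ f = -5x^4 - 10x^3 - (11/2)x^2 + (17/2)x + 3
∇ f = -5x^4 + 10x^3 - (11/2)x^2 + (19/2)x - 6
(Δ + ∇) f = -10x^4 - 11x^2 + 18x - 3
D (Δ + ∇) f = -40x^3 - 22x + 18

the image equals g(x) = -40x^3 - 22x + 18


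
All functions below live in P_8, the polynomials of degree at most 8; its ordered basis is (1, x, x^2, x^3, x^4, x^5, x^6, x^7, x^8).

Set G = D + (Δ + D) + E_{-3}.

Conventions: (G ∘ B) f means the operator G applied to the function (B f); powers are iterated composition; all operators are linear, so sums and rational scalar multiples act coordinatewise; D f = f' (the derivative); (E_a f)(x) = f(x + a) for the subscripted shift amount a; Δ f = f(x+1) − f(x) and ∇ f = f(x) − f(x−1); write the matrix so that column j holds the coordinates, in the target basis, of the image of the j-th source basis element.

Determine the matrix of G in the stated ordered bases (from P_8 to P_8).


the matrix is [[1, 0, 10, -26, 82, -242, 730, -2186, 6562]; [0, 1, 0, 30, -104, 410, -1452, 5110, -17488]; [0, 0, 1, 0, 60, -260, 1230, -5082, 20440]; [0, 0, 0, 1, 0, 100, -520, 2870, -13552]; [0, 0, 0, 0, 1, 0, 150, -910, 5740]; [0, 0, 0, 0, 0, 1, 0, 210, -1456]; [0, 0, 0, 0, 0, 0, 1, 0, 280]; [0, 0, 0, 0, 0, 0, 0, 1, 0]; [0, 0, 0, 0, 0, 0, 0, 0, 1]] (rows listed top to bottom)

image of 1: 1
image of x: x
image of x^2: x^2 + 10
image of x^3: x^3 + 30x - 26
image of x^4: x^4 + 60x^2 - 104x + 82
image of x^5: x^5 + 100x^3 - 260x^2 + 410x - 242
image of x^6: x^6 + 150x^4 - 520x^3 + 1230x^2 - 1452x + 730
image of x^7: x^7 + 210x^5 - 910x^4 + 2870x^3 - 5082x^2 + 5110x - 2186
image of x^8: x^8 + 280x^6 - 1456x^5 + 5740x^4 - 13552x^3 + 20440x^2 - 17488x + 6562
each image's coordinates form column j of the matrix
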